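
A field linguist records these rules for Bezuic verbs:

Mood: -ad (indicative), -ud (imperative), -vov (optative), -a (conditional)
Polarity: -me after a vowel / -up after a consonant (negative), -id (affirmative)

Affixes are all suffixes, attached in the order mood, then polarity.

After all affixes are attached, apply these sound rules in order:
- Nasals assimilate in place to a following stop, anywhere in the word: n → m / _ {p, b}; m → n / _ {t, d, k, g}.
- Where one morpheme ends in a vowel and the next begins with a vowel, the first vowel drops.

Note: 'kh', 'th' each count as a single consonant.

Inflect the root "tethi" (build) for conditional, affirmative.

tethid

Attach mood conditional -a → tethia.
Attach polarity affirmative -id → tethiaid.
Nasal assimilation: no change.
Apply vowel deletion: tethiaid → tethid.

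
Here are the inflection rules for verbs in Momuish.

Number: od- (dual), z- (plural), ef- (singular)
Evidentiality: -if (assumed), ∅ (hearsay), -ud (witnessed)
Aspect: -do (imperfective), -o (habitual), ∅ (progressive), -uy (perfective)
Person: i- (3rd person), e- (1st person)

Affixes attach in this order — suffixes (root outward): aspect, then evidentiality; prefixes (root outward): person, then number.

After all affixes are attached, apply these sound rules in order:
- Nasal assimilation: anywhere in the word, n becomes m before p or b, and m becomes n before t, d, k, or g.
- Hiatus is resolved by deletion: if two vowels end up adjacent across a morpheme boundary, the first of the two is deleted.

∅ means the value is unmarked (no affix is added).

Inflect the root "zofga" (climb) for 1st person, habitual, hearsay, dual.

Attach person 1st person e- → ezofga.
Attach number dual od- → odezofga.
Attach aspect habitual -o → odezofgao.
evidentiality = hearsay: zero marking, form stays odezofgao.
Nasal assimilation: no change.
Apply vowel deletion: odezofgao → odezofgo.

odezofgo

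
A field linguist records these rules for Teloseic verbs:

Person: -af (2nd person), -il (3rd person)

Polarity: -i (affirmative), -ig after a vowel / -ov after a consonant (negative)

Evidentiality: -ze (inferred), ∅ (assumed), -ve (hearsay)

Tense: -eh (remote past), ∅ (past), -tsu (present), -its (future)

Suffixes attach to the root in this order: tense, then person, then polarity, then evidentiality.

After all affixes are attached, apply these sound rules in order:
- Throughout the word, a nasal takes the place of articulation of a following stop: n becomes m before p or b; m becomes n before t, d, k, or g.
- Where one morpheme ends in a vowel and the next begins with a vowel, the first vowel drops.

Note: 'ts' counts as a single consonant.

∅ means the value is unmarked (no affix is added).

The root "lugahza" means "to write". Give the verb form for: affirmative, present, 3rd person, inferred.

lugahzatsilize

Attach tense present -tsu → lugahzatsu.
Attach person 3rd person -il → lugahzatsuil.
Attach polarity affirmative -i → lugahzatsuili.
Attach evidentiality inferred -ze → lugahzatsuilize.
Nasal assimilation: no change.
Apply vowel deletion: lugahzatsuilize → lugahzatsilize.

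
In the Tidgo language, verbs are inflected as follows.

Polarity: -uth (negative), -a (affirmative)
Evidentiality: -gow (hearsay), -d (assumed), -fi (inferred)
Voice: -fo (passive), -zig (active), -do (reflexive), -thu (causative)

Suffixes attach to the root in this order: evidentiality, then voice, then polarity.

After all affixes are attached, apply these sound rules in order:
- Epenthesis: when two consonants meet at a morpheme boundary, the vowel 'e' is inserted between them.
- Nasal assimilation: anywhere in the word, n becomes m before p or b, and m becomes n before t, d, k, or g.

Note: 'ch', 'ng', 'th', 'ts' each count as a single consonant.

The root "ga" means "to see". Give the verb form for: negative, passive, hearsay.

gagowefouth

Attach evidentiality hearsay -gow → gagow.
Attach voice passive -fo → gagowfo.
Attach polarity negative -uth → gagowfouth.
Apply epenthesis: gagowfouth → gagowefouth.
Nasal assimilation: no change.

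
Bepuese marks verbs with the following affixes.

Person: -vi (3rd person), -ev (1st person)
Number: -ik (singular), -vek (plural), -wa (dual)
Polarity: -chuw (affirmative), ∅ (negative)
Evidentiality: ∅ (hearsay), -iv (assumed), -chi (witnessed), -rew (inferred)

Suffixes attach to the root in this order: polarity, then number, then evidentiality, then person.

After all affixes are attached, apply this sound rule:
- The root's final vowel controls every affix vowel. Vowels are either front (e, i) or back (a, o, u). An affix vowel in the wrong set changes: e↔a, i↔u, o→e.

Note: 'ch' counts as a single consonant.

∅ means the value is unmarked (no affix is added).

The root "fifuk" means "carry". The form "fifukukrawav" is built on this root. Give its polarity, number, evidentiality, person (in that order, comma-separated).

Segment: fifuk-ik-rew-ev.
polarity: ∅ → negative.
number: -ik → singular.
evidentiality: -rew → inferred.
person: -ev → 1st person.

negative, singular, inferred, 1st person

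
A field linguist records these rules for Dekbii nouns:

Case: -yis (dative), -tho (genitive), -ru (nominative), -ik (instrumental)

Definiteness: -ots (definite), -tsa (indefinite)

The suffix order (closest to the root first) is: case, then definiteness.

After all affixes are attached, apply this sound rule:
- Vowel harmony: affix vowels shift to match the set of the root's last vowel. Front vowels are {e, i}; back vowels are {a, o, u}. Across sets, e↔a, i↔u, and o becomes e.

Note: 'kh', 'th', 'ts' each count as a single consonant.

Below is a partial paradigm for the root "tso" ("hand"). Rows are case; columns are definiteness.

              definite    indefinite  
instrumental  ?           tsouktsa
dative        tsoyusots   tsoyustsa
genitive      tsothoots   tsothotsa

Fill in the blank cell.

Attach case instrumental -ik → tsoik.
Attach definiteness definite -ots → tsoikots.
Apply vowel harmony: tsoikots → tsoukots.

tsoukots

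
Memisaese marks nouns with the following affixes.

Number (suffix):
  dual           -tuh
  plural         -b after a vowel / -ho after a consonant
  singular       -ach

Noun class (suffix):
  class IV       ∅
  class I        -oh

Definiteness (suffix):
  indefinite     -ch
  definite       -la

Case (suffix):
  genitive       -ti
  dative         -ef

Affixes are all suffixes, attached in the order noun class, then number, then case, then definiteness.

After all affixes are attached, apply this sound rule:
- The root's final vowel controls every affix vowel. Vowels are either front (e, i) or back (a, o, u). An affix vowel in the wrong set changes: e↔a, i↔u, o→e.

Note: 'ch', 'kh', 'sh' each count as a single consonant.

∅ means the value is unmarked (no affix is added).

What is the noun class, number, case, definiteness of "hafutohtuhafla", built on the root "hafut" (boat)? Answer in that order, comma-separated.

class I, dual, dative, definite

Segment: hafut-oh-tuh-ef-la.
noun class: -oh → class I.
number: -tuh → dual.
case: -ef → dative.
definiteness: -la → definite.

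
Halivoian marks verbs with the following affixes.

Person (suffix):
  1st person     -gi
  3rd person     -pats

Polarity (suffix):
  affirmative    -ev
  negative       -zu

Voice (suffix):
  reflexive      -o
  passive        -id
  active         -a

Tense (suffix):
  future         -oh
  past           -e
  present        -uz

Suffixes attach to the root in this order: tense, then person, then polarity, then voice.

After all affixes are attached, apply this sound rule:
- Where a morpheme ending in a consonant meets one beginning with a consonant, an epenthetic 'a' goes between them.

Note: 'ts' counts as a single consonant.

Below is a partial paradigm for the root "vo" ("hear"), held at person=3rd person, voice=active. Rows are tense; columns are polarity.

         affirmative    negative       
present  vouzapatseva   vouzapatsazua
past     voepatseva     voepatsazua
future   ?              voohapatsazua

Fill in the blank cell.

voohapatseva

Attach tense future -oh → vooh.
Attach person 3rd person -pats → voohpats.
Attach polarity affirmative -ev → voohpatsev.
Attach voice active -a → voohpatseva.
Apply epenthesis: voohpatseva → voohapatseva.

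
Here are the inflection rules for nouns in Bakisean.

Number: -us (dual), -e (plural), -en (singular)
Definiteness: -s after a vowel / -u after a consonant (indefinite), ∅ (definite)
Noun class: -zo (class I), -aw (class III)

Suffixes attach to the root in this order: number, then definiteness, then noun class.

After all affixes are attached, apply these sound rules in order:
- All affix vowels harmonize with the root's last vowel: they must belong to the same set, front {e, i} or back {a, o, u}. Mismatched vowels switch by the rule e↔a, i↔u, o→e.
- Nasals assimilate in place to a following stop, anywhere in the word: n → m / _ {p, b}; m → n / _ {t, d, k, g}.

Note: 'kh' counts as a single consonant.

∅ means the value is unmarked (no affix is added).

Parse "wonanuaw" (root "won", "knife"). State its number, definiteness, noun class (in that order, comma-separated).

singular, indefinite, class III

Segment: won-en-u-aw.
number: -en → singular.
definiteness: -s/u → indefinite.
noun class: -aw → class III.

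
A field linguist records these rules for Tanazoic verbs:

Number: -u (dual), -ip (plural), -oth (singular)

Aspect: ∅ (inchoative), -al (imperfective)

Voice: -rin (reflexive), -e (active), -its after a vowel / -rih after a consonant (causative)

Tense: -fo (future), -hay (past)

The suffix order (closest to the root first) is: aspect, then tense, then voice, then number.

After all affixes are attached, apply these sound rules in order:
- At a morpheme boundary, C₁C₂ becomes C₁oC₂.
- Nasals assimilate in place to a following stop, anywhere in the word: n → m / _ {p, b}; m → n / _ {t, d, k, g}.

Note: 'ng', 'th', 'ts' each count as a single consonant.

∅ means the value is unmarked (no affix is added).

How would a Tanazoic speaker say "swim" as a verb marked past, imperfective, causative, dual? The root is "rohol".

Attach aspect imperfective -al → roholal.
Attach tense past -hay → roholalhay.
Attach voice causative -rih (after consonant 'y') → roholalhayrih.
Attach number dual -u → roholalhayrihu.
Apply epenthesis: roholalhayrihu → roholalohayorihu.
Nasal assimilation: no change.

roholalohayorihu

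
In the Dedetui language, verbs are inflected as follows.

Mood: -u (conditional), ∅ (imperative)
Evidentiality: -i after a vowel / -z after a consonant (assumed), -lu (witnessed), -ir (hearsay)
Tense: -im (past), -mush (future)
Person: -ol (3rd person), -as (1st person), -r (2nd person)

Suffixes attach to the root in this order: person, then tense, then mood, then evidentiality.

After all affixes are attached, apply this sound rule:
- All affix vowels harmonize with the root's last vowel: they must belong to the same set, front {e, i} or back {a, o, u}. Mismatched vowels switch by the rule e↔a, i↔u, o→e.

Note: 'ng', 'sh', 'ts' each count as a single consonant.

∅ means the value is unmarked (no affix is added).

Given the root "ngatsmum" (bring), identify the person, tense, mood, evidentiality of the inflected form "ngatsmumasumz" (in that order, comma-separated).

1st person, past, imperative, assumed

Segment: ngatsmum-as-im-z.
person: -as → 1st person.
tense: -im → past.
mood: ∅ → imperative.
evidentiality: -i/z → assumed.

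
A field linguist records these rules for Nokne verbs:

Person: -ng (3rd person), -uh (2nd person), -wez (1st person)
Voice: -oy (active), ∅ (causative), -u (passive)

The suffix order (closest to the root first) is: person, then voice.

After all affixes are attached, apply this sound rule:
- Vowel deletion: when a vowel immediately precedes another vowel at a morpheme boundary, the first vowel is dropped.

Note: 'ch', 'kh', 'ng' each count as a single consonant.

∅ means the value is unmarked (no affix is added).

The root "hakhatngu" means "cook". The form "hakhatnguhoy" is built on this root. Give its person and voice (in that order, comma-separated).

2nd person, active

Segment: hakhatngu-uh-oy.
person: -uh → 2nd person.
voice: -oy → active.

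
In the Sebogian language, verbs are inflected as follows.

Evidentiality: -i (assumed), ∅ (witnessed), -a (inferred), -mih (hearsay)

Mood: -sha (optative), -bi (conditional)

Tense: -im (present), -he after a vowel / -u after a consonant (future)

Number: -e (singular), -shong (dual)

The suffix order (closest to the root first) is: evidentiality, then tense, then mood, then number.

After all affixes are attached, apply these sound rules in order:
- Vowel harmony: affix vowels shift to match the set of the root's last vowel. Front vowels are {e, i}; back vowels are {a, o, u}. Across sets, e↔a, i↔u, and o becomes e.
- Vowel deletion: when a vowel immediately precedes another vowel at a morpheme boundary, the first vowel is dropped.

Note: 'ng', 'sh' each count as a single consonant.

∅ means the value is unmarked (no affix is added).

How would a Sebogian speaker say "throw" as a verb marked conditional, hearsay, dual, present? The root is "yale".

yalemihimbisheng

Attach evidentiality hearsay -mih → yalemih.
Attach tense present -im → yalemihim.
Attach mood conditional -bi → yalemihimbi.
Attach number dual -shong → yalemihimbishong.
Apply vowel harmony: yalemihimbishong → yalemihimbisheng.
Vowel deletion: no change.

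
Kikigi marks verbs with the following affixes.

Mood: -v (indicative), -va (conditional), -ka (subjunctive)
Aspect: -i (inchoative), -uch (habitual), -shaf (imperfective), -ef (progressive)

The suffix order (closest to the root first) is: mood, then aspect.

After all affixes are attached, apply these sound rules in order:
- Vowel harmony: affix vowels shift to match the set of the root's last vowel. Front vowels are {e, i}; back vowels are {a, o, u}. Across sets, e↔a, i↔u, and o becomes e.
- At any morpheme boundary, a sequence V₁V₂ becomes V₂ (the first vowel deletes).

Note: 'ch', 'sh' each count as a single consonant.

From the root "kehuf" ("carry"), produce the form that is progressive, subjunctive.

kehufkaf

Attach mood subjunctive -ka → kehufka.
Attach aspect progressive -ef → kehufkaef.
Apply vowel harmony: kehufkaef → kehufkaaf.
Apply vowel deletion: kehufkaaf → kehufkaf.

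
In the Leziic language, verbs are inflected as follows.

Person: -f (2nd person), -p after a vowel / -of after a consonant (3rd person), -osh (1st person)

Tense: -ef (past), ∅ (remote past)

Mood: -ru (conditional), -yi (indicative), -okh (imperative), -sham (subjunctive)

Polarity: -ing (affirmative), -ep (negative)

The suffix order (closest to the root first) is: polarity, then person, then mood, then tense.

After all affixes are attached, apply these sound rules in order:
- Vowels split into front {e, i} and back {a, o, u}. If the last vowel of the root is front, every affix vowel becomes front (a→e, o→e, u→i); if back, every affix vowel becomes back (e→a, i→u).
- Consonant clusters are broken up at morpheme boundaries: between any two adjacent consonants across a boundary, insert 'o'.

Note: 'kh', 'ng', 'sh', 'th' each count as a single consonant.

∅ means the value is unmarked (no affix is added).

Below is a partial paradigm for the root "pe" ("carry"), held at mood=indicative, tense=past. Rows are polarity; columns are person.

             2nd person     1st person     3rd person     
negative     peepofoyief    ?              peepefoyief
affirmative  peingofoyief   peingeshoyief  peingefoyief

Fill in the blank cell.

peepeshoyief

Attach polarity negative -ep → peep.
Attach person 1st person -osh → peeposh.
Attach mood indicative -yi → peeposhyi.
Attach tense past -ef → peeposhyief.
Apply vowel harmony: peeposhyief → peepeshyief.
Apply epenthesis: peepeshyief → peepeshoyief.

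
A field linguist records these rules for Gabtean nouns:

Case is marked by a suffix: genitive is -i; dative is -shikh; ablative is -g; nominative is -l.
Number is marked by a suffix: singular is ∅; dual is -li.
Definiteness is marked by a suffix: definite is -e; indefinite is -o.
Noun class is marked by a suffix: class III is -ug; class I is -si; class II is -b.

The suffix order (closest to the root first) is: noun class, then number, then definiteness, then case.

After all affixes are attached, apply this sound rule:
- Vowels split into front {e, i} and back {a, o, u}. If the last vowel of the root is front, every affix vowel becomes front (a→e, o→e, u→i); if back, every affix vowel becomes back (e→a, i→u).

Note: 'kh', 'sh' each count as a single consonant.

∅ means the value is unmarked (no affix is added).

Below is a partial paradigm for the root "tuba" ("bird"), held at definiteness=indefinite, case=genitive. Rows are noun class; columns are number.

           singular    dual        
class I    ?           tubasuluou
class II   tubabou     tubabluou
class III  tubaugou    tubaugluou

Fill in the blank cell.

Attach noun class class I -si → tubasi.
number = singular: zero marking, form stays tubasi.
Attach definiteness indefinite -o → tubasio.
Attach case genitive -i → tubasioi.
Apply vowel harmony: tubasioi → tubasuou.

tubasuou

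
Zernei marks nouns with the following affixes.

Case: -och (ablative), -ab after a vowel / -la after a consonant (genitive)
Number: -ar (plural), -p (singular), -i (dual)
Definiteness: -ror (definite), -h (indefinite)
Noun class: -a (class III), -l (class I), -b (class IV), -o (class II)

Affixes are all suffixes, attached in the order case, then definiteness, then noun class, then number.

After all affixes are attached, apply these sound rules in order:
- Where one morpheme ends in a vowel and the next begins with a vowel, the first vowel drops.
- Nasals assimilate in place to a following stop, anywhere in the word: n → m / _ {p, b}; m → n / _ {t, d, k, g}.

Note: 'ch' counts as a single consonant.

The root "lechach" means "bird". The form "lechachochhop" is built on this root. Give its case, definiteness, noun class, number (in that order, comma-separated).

ablative, indefinite, class II, singular

Segment: lechach-och-h-o-p.
case: -och → ablative.
definiteness: -h → indefinite.
noun class: -o → class II.
number: -p → singular.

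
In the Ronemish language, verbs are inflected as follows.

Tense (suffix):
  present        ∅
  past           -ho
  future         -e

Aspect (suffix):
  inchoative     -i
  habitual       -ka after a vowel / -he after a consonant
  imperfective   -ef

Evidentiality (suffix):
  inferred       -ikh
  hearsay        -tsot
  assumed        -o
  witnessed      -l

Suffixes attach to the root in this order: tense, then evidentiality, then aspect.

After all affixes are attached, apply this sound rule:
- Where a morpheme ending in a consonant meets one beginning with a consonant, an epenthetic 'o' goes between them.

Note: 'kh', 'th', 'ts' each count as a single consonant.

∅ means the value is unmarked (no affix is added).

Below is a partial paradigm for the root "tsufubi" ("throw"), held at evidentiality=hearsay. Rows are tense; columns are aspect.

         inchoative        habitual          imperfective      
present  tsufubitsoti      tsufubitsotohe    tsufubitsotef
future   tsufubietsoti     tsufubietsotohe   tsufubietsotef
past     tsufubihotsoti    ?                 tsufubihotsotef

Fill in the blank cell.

Attach tense past -ho → tsufubiho.
Attach evidentiality hearsay -tsot → tsufubihotsot.
Attach aspect habitual -he (after consonant 't') → tsufubihotsothe.
Apply epenthesis: tsufubihotsothe → tsufubihotsotohe.

tsufubihotsotohe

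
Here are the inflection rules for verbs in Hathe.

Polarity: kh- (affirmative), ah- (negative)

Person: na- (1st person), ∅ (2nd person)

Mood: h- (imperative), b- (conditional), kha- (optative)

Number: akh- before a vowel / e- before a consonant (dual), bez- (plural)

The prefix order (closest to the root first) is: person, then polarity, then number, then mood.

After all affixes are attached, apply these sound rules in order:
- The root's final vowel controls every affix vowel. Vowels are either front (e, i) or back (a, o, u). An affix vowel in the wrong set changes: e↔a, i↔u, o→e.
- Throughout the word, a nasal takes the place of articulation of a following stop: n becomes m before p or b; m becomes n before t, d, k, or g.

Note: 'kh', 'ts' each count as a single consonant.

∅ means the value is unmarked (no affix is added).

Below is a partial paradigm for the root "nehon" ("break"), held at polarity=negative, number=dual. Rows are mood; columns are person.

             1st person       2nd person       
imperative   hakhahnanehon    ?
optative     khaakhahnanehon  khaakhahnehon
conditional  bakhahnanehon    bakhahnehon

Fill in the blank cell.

person = 2nd person: zero marking, form stays nehon.
Attach polarity negative ah- → ahnehon.
Attach number dual akh- (before vowel 'a') → akhahnehon.
Attach mood imperative h- → hakhahnehon.
Vowel harmony: no change.
Nasal assimilation: no change.

hakhahnehon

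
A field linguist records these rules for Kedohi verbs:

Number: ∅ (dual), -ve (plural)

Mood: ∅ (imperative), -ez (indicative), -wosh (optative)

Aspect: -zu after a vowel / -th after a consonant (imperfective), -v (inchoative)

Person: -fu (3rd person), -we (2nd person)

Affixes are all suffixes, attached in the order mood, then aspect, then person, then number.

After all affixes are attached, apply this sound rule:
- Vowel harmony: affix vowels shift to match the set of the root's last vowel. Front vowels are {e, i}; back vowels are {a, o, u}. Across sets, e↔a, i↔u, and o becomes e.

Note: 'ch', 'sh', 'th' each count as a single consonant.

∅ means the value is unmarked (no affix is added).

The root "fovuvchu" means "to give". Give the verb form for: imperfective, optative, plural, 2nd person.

fovuvchuwoshthwava

Attach mood optative -wosh → fovuvchuwosh.
Attach aspect imperfective -th (after consonant 'sh') → fovuvchuwoshth.
Attach person 2nd person -we → fovuvchuwoshthwe.
Attach number plural -ve → fovuvchuwoshthweve.
Apply vowel harmony: fovuvchuwoshthweve → fovuvchuwoshthwava.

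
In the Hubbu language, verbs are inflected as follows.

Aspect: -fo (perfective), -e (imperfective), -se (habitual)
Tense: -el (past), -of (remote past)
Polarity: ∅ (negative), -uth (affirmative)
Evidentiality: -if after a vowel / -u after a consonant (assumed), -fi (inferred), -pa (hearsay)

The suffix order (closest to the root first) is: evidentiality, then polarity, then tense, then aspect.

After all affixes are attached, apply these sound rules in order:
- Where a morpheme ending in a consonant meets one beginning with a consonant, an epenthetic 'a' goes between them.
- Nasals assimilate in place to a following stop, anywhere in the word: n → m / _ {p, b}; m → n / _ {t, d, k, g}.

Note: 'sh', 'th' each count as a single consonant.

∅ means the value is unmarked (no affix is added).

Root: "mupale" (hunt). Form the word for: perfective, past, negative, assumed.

Attach evidentiality assumed -if (after vowel 'e') → mupaleif.
polarity = negative: zero marking, form stays mupaleif.
Attach tense past -el → mupaleifel.
Attach aspect perfective -fo → mupaleifelfo.
Apply epenthesis: mupaleifelfo → mupaleifelafo.
Nasal assimilation: no change.

mupaleifelafo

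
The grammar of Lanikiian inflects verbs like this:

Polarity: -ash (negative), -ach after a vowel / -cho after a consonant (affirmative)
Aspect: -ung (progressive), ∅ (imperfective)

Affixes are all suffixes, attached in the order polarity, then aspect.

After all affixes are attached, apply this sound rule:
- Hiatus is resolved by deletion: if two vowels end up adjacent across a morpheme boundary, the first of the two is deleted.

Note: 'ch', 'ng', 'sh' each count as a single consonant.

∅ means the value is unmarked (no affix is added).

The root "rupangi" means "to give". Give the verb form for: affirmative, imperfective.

Attach polarity affirmative -ach (after vowel 'i') → rupangiach.
aspect = imperfective: zero marking, form stays rupangiach.
Apply vowel deletion: rupangiach → rupangach.

rupangach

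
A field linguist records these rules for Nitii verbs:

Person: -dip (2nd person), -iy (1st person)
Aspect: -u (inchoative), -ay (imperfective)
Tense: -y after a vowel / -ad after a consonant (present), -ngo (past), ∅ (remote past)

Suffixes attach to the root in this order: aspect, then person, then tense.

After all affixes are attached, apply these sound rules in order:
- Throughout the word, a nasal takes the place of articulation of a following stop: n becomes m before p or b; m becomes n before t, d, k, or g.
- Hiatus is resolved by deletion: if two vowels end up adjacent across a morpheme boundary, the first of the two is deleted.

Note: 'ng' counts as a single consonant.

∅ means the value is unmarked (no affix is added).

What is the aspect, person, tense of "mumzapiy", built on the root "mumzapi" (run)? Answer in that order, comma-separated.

inchoative, 1st person, remote past

Segment: mumzapi-u-iy.
aspect: -u → inchoative.
person: -iy → 1st person.
tense: ∅ → remote past.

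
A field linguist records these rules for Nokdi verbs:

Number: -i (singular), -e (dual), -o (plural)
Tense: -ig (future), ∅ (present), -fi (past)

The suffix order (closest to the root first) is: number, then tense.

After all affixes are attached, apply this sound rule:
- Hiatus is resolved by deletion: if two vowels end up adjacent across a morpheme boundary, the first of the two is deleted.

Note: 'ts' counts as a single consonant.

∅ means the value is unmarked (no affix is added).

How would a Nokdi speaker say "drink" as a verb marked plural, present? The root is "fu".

Attach number plural -o → fuo.
tense = present: zero marking, form stays fuo.
Apply vowel deletion: fuo → fo.

fo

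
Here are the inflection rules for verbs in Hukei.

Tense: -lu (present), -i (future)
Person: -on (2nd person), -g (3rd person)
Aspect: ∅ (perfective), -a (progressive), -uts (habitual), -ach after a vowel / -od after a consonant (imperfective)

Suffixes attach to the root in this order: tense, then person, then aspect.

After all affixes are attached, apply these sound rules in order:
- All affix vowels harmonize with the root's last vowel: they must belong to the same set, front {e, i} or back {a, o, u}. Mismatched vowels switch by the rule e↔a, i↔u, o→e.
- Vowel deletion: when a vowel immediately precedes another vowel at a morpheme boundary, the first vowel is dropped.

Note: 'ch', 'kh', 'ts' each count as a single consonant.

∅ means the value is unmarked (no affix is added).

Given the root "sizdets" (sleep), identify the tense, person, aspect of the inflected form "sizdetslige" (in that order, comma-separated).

Segment: sizdets-lu-g-a.
tense: -lu → present.
person: -g → 3rd person.
aspect: -a → progressive.

present, 3rd person, progressive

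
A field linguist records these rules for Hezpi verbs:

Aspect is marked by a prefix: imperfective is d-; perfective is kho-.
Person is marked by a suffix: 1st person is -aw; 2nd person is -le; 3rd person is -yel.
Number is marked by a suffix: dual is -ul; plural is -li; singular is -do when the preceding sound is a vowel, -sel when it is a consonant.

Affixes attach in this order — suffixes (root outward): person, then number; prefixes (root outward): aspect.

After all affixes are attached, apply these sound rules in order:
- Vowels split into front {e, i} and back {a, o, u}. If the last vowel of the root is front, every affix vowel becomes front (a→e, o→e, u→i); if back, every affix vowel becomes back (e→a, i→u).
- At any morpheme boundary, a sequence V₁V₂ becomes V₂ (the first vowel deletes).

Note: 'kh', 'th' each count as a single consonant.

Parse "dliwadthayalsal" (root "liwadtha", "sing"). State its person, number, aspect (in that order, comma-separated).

3rd person, singular, imperfective

Segment: d-liwadtha-yel-sel.
person: -yel → 3rd person.
number: -do/sel → singular.
aspect: d- → imperfective.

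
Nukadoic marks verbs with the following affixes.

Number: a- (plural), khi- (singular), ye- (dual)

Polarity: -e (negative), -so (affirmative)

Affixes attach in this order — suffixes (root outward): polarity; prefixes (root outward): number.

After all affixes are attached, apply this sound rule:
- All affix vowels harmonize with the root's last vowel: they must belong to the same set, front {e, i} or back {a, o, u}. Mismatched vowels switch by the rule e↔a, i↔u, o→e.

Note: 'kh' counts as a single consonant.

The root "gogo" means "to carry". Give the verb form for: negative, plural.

agogoa

Attach number plural a- → agogo.
Attach polarity negative -e → agogoe.
Apply vowel harmony: agogoe → agogoa.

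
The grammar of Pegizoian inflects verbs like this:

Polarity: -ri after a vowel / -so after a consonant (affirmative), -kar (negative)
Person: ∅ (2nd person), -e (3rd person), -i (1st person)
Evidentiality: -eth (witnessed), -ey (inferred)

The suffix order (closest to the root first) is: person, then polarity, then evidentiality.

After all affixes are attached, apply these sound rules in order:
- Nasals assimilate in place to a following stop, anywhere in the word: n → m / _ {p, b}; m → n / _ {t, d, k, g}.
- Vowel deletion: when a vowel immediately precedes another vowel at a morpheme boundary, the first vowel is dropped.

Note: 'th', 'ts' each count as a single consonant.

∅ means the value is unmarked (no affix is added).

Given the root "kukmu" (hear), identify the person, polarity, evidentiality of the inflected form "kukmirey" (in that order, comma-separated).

Segment: kukmu-i-ri-ey.
person: -i → 1st person.
polarity: -ri/so → affirmative.
evidentiality: -ey → inferred.

1st person, affirmative, inferred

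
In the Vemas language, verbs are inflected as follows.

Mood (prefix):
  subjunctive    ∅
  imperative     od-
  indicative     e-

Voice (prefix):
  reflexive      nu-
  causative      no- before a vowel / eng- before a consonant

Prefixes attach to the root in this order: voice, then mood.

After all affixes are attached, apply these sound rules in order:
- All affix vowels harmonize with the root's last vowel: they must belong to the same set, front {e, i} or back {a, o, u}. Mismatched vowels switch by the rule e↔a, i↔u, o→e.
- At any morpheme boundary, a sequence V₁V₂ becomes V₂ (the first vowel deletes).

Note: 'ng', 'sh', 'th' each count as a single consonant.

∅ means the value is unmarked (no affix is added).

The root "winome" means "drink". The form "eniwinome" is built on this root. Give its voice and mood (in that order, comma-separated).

reflexive, indicative

Segment: e-nu-winome.
voice: nu- → reflexive.
mood: e- → indicative.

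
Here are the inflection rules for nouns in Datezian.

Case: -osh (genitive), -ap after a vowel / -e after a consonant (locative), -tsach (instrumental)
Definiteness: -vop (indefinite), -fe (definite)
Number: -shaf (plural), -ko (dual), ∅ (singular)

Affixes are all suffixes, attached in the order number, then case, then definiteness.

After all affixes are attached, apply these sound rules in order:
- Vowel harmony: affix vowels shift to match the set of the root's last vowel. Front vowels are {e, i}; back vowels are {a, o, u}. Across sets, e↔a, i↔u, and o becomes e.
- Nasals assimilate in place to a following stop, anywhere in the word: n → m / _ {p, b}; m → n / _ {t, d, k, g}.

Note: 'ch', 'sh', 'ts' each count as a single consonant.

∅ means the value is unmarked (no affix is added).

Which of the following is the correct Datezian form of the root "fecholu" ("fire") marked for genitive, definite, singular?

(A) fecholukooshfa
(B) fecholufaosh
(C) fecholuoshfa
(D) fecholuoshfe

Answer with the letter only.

number = singular: zero marking, form stays fecholu.
Attach case genitive -osh → fecholuosh.
Attach definiteness definite -fe → fecholuoshfe.
Apply vowel harmony: fecholuoshfe → fecholuoshfa.
Nasal assimilation: no change.
So the correct form is fecholuoshfa, option (C).
(B) fecholufaosh is wrong: it has the affixes in the wrong order.
(A) fecholukooshfa is wrong: it uses dual instead of singular for number.
(D) fecholuoshfe is wrong: it fails to apply the sound rule(s).

C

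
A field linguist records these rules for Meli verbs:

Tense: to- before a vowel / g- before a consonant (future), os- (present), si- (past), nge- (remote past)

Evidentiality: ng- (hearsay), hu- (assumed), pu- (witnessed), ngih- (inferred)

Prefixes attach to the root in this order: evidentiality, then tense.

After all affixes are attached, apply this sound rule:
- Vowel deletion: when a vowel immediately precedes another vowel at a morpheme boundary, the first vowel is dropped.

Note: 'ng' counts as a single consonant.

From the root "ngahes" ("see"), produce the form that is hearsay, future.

gngngahes

Attach evidentiality hearsay ng- → ngngahes.
Attach tense future g- (before consonant 'ng') → gngngahes.
Vowel deletion: no change.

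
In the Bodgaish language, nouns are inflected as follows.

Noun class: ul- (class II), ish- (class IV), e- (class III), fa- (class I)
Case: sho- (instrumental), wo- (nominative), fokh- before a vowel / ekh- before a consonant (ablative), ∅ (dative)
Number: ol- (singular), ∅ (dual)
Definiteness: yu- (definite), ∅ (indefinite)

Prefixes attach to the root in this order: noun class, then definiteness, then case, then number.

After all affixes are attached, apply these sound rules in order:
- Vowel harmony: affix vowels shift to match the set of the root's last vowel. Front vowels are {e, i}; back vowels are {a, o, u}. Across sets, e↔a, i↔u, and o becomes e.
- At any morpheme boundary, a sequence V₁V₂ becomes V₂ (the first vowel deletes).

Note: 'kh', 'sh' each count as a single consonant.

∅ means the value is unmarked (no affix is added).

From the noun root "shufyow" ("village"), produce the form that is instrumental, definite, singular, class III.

Attach noun class class III e- → eshufyow.
Attach definiteness definite yu- → yueshufyow.
Attach case instrumental sho- → shoyueshufyow.
Attach number singular ol- → olshoyueshufyow.
Apply vowel harmony: olshoyueshufyow → olshoyuashufyow.
Apply vowel deletion: olshoyuashufyow → olshoyashufyow.

olshoyashufyow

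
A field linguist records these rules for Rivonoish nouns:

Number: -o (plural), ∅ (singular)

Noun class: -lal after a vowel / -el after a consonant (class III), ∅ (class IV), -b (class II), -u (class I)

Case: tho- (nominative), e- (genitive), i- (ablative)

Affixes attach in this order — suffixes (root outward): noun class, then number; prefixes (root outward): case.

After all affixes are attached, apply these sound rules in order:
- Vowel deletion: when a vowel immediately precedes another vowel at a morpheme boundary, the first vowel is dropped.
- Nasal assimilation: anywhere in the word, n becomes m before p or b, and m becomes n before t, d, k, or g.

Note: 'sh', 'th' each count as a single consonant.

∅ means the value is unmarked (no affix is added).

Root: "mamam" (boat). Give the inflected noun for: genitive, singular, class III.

emamamel

Attach noun class class III -el (after consonant 'm') → mamamel.
Attach case genitive e- → emamamel.
number = singular: zero marking, form stays emamamel.
Vowel deletion: no change.
Nasal assimilation: no change.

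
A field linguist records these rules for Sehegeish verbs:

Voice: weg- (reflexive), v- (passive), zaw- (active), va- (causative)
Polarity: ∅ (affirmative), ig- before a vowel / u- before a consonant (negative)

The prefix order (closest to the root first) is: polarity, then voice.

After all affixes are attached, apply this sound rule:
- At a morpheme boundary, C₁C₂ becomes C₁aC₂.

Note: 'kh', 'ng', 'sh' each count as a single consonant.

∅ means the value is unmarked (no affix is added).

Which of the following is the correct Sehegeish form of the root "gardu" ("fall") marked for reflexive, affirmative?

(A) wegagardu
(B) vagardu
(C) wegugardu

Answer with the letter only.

A

polarity = affirmative: zero marking, form stays gardu.
Attach voice reflexive weg- → weggardu.
Apply epenthesis: weggardu → wegagardu.
So the correct form is wegagardu, option (A).
(B) vagardu is wrong: it uses causative instead of reflexive for voice.
(C) wegugardu is wrong: it uses negative instead of affirmative for polarity.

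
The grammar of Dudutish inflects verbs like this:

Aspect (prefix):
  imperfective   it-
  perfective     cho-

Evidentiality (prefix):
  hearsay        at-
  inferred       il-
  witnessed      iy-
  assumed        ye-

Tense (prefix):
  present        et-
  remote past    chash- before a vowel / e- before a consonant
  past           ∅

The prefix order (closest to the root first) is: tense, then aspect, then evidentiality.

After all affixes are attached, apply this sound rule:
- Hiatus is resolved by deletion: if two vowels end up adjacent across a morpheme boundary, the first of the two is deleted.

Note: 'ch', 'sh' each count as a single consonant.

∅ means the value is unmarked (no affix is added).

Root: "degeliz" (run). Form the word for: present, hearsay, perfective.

Attach tense present et- → etdegeliz.
Attach aspect perfective cho- → choetdegeliz.
Attach evidentiality hearsay at- → atchoetdegeliz.
Apply vowel deletion: atchoetdegeliz → atchetdegeliz.

atchetdegeliz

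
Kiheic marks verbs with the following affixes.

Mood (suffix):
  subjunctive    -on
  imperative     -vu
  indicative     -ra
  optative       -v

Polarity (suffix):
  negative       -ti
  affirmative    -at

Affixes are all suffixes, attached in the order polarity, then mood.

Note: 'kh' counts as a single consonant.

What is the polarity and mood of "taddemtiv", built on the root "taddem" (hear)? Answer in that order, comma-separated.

negative, optative

Segment: taddem-ti-v.
polarity: -ti → negative.
mood: -v → optative.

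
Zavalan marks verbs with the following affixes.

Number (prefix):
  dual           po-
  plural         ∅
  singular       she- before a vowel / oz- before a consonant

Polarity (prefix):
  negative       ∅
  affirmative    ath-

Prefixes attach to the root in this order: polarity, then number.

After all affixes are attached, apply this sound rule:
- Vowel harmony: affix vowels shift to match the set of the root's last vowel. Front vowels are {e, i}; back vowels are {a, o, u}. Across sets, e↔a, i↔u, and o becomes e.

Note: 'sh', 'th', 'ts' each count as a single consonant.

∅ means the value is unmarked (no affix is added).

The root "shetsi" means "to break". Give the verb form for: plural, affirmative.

ethshetsi

Attach polarity affirmative ath- → athshetsi.
number = plural: zero marking, form stays athshetsi.
Apply vowel harmony: athshetsi → ethshetsi.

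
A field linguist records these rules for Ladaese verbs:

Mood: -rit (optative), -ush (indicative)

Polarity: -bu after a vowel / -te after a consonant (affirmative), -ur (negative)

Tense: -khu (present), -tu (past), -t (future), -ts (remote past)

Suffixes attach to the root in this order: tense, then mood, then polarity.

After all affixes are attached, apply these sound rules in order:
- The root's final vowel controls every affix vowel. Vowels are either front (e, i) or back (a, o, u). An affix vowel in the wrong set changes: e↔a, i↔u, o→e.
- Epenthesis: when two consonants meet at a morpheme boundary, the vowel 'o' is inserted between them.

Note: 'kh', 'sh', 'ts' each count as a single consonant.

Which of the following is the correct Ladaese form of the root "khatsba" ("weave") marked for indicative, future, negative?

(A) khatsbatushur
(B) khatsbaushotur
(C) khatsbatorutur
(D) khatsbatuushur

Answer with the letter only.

Attach tense future -t → khatsbat.
Attach mood indicative -ush → khatsbatush.
Attach polarity negative -ur → khatsbatushur.
Vowel harmony: no change.
Epenthesis: no change.
So the correct form is khatsbatushur, option (A).
(C) khatsbatorutur is wrong: it uses optative instead of indicative for mood.
(D) khatsbatuushur is wrong: it uses past instead of future for tense.
(B) khatsbaushotur is wrong: it has the affixes in the wrong order.

A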